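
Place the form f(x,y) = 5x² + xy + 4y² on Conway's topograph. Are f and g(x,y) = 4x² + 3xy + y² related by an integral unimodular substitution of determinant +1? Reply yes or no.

D₁ = -79, D₂ = -7
discriminants differ ⇒ not SL₂(ℤ)-equivalent

no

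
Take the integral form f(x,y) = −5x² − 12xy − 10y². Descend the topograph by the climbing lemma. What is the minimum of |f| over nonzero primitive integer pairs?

translate: b→2 (≡12 mod 10), so (5,12,10)→(5,2,3)
flip: (5,2,3)→(3,-2,5)
reduced (well bottom): (3,-2,5) with a≤c, −a<b≤a
well minimum |f| = |-3| = 3 (negative-definite)

3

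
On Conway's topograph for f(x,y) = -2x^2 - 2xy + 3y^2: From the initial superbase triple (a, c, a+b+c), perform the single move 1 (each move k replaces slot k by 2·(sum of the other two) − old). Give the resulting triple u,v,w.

start (-2,3,-1) = (f(1,0),f(0,1),f(1,1))
replace slot 1: 2·(3+(-1)) − (-2) = 6 → (6,3,-1)

6,3,-1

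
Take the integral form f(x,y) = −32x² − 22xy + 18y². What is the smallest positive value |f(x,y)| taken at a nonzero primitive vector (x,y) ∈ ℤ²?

descent: ρ → (18,22,-32)  [lands on river]
river: ρ → (-32,42,8)
river: ρ → (8,38,-42)
river: ρ → (-42,46,4)
river: ρ → (4,50,-18)
river: ρ → (-18,22,32)
river: ρ → (32,42,-8)
river: ρ → (-8,38,42)
river: ρ → (42,46,-4)
river: ρ → (-4,50,18)
closes: descent 1, river 10
min |a| on river = 4

4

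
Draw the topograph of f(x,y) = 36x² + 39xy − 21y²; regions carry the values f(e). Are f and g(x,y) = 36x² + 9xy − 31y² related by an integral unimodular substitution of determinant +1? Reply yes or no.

D₁ = 4545, D₂ = 4545
river cycle of f (length 8): (-21, 45, 30), (30, 15, -36), (-36, 57, 9), (9, 51, -54), (-54, 57, 6), (6, 63, -24), (-24, 33, 36), (36, 39, -21)
river cycle of g (length 6): (-31, 53, 14), (14, 59, -19), (-19, 55, 20), (20, 65, -4), (-4, 63, 36), (36, 9, -31)
cycles differ ⇒ inequivalent

no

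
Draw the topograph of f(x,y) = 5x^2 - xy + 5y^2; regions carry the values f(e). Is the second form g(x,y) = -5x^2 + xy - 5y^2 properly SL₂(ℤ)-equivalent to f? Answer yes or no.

D₁ = -99, D₂ = -99
f: flip: (5,-1,5)→(5,1,5)
f: reduced (well bottom): (5,1,5) with a≤c, −a<b≤a
g is negative-definite; reduce −g:
−g: flip: (5,-1,5)→(5,1,5)
−g: reduced (well bottom): (5,1,5) with a≤c, −a<b≤a
flip sign back: reduced form of g is (-5,-1,-5)
reduced forms (5, 1, 5) vs (-5, -1, -5) ⇒ inequivalent

no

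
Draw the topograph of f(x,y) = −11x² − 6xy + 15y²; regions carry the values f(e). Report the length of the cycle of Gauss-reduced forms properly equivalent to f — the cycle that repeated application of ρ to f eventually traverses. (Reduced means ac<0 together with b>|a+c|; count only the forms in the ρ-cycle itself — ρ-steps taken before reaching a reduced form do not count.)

D = 696, ⌊√D⌋ = 26
descent: ρ → (15,6,-11)  [lands on river]
river: ρ → (-11,16,10)
river: ρ → (10,24,-3)
river: ρ → (-3,24,10)
river: ρ → (10,16,-11)
river: ρ → (-11,6,15)
river: ρ → (15,24,-2)
river: ρ → (-2,24,15)
ρ-cycle length = 8 (tail of 1 descent step not counted)

8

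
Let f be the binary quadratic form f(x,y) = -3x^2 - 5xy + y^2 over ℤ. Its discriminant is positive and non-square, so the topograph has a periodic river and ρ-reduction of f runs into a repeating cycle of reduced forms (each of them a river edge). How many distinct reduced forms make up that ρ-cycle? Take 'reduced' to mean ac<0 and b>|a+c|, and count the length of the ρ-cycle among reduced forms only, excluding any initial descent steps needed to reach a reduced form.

D = 37, ⌊√D⌋ = 6
descent: ρ → (1,5,-3)  [lands on river]
river: ρ → (-3,1,3)
river: ρ → (3,5,-1)
river: ρ → (-1,5,3)
river: ρ → (3,1,-3)
river: ρ → (-3,5,1)
ρ-cycle length = 6 (tail of 1 descent step not counted)

6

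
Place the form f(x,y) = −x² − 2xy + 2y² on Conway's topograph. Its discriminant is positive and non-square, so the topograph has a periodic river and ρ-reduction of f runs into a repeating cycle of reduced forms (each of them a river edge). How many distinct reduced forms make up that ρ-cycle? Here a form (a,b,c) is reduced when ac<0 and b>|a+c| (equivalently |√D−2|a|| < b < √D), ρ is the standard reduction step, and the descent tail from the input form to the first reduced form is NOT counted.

D = 12, ⌊√D⌋ = 3
descent: ρ → (2,2,-1)  [lands on river]
river: ρ → (-1,2,2)
ρ-cycle length = 2 (tail of 1 descent step not counted)

2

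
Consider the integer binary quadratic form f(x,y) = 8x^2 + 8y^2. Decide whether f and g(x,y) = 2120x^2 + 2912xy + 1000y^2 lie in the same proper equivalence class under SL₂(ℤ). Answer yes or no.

D₁ = -256, D₂ = -256
f: reduced (well bottom): (8,0,8) with a≤c, −a<b≤a
g: translate: b→-1328 (≡2912 mod 4240), so (2120,2912,1000)→(2120,-1328,208)
g: flip: (2120,-1328,208)→(208,1328,2120)
g: translate: b→80 (≡1328 mod 416), so (208,1328,2120)→(208,80,8)
g: flip: (208,80,8)→(8,-80,208)
g: translate: b→0 (≡-80 mod 16), so (8,-80,208)→(8,0,8)
g: reduced (well bottom): (8,0,8) with a≤c, −a<b≤a
reduced forms (8, 0, 8) vs (8, 0, 8) ⇒ equivalent

yes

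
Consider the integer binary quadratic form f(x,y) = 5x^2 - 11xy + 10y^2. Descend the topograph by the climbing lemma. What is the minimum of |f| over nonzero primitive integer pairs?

translate: b→-1 (≡-11 mod 10), so (5,-11,10)→(5,-1,4)
flip: (5,-1,4)→(4,1,5)
reduced (well bottom): (4,1,5) with a≤c, −a<b≤a
well minimum = a = 4

4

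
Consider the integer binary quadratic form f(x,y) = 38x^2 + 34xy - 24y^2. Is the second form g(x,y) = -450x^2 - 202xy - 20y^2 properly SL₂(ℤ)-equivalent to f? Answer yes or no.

D₁ = 4804, D₂ = 4804
river cycle of f (length 106): (-24, 62, 10), (10, 58, -36), (-36, 14, 32), (32, 50, -18), (-18, 58, 20), (20, 62, -12), (-12, 58, 30), (30, 62, -8), (-8, 66, 14), (14, 46, -48), … (96 more)
river cycle of g (length 106): (-20, 42, 38), (38, 34, -24), (-24, 62, 10), (10, 58, -36), (-36, 14, 32), (32, 50, -18), (-18, 58, 20), (20, 62, -12), (-12, 58, 30), (30, 62, -8), … (96 more)
cycles coincide ⇒ equivalent

yes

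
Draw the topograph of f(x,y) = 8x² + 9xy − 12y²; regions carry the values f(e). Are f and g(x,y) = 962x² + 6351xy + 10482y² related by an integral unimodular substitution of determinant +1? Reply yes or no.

D₁ = 465, D₂ = 465
river cycle of f (length 10): (-12, 15, 5), (5, 15, -12), (-12, 9, 8), (8, 7, -13), (-13, 19, 2), (2, 21, -3), (-3, 21, 2), (2, 19, -13), (-13, 7, 8), (8, 9, -12)
river cycle of g (length 10): (8, 9, -12), (-12, 15, 5), (5, 15, -12), (-12, 9, 8), (8, 7, -13), (-13, 19, 2), (2, 21, -3), (-3, 21, 2), (2, 19, -13), (-13, 7, 8)
cycles coincide ⇒ equivalent

yes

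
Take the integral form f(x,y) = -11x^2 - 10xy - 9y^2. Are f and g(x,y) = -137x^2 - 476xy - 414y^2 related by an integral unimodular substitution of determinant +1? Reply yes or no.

D₁ = -296, D₂ = -296
f is negative-definite; reduce −f:
−f: flip: (11,10,9)→(9,-10,11)
−f: translate: b→8 (≡-10 mod 18), so (9,-10,11)→(9,8,10)
−f: reduced (well bottom): (9,8,10) with a≤c, −a<b≤a
flip sign back: reduced form of f is (-9,-8,-10)
g is negative-definite; reduce −g:
−g: translate: b→-72 (≡476 mod 274), so (137,476,414)→(137,-72,10)
−g: flip: (137,-72,10)→(10,72,137)
−g: translate: b→-8 (≡72 mod 20), so (10,72,137)→(10,-8,9)
−g: flip: (10,-8,9)→(9,8,10)
−g: reduced (well bottom): (9,8,10) with a≤c, −a<b≤a
flip sign back: reduced form of g is (-9,-8,-10)
reduced forms (-9, -8, -10) vs (-9, -8, -10) ⇒ equivalent

yes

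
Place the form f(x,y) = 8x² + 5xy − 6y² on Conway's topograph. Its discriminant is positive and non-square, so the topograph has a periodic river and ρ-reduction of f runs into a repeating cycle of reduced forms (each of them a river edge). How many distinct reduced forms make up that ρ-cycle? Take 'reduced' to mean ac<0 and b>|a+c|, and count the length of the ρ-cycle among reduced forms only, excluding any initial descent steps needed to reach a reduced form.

D = 217, ⌊√D⌋ = 14
river: ρ → (-6,7,7)
river: ρ → (7,7,-6)
river: ρ → (-6,5,8)
river: ρ → (8,11,-3)
river: ρ → (-3,13,4)
river: ρ → (4,11,-6)
river: ρ → (-6,13,2)
river: ρ → (2,11,-12)
river: ρ → (-12,13,1)
river: ρ → (1,13,-12)
river: ρ → (-12,11,2)
river: ρ → (2,13,-6)
river: ρ → (-6,11,4)
river: ρ → (4,13,-3)
river: ρ → (-3,11,8)
river: ρ → (8,5,-6)
ρ-cycle length = 16 (tail of 0 descent steps not counted)

16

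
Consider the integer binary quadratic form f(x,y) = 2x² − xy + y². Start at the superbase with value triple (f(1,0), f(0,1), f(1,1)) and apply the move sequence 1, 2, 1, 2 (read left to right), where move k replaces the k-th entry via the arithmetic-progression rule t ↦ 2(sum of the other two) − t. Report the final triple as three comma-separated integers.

start (2,1,2) = (f(1,0),f(0,1),f(1,1))
replace slot 1: 2·(1+2) − 2 = 4 → (4,1,2)
replace slot 2: 2·(4+2) − 1 = 11 → (4,11,2)
replace slot 1: 2·(11+2) − 4 = 22 → (22,11,2)
replace slot 2: 2·(22+2) − 11 = 37 → (22,37,2)

22,37,2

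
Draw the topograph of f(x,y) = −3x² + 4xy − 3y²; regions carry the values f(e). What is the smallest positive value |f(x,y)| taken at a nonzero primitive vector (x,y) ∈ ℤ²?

translate: b→2 (≡-4 mod 6), so (3,-4,3)→(3,2,2)
flip: (3,2,2)→(2,-2,3)
translate: b→2 (≡-2 mod 4), so (2,-2,3)→(2,2,3)
reduced (well bottom): (2,2,3) with a≤c, −a<b≤a
well minimum |f| = |-2| = 2 (negative-definite)

2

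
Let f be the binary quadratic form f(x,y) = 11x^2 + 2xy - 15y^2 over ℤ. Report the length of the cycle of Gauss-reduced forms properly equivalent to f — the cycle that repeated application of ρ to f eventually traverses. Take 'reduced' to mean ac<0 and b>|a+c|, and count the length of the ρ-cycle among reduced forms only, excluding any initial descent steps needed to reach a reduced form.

D = 664, ⌊√D⌋ = 25
descent: ρ → (-15,-2,11)
descent: ρ → (11,24,-2)  [lands on river]
river: ρ → (-2,24,11)
river: ρ → (11,20,-6)
river: ρ → (-6,16,17)
river: ρ → (17,18,-5)
river: ρ → (-5,22,9)
river: ρ → (9,14,-13)
river: ρ → (-13,12,10)
river: ρ → (10,8,-15)
river: ρ → (-15,22,3)
river: ρ → (3,20,-22)
river: ρ → (-22,24,1)
river: ρ → (1,24,-22)
river: ρ → (-22,20,3)
river: ρ → (3,22,-15)
river: ρ → (-15,8,10)
river: ρ → (10,12,-13)
river: ρ → (-13,14,9)
river: ρ → (9,22,-5)
river: ρ → (-5,18,17)
river: ρ → (17,16,-6)
river: ρ → (-6,20,11)
ρ-cycle length = 22 (tail of 2 descent steps not counted)

22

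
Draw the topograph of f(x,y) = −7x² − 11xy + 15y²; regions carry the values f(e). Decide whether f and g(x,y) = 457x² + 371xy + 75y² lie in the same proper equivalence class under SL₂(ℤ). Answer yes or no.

D₁ = 541, D₂ = 541
river cycle of f (length 22): (15, 11, -7), (-7, 17, 9), (9, 19, -5), (-5, 21, 5), (5, 19, -9), (-9, 17, 7), (7, 11, -15), (-15, 19, 3), (3, 23, -1), (-1, 23, 3), … (12 more)
river cycle of g (length 22): (15, 11, -7), (-7, 17, 9), (9, 19, -5), (-5, 21, 5), (5, 19, -9), (-9, 17, 7), (7, 11, -15), (-15, 19, 3), (3, 23, -1), (-1, 23, 3), … (12 more)
cycles coincide ⇒ equivalent

yes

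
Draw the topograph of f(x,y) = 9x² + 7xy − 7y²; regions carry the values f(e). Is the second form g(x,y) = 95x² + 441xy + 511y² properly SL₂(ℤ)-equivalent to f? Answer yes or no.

D₁ = 301, D₂ = 301
river cycle of f (length 10): (-7, 7, 9), (9, 11, -5), (-5, 9, 11), (11, 13, -3), (-3, 17, 1), (1, 17, -3), (-3, 13, 11), (11, 9, -5), (-5, 11, 9), (9, 7, -7)
river cycle of g (length 10): (9, 11, -5), (-5, 9, 11), (11, 13, -3), (-3, 17, 1), (1, 17, -3), (-3, 13, 11), (11, 9, -5), (-5, 11, 9), (9, 7, -7), (-7, 7, 9)
cycles coincide ⇒ equivalent

yes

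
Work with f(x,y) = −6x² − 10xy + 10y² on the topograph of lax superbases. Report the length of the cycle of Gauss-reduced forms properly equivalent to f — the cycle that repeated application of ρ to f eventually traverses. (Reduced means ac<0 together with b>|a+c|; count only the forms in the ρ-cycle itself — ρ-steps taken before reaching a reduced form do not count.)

D = 340, ⌊√D⌋ = 18
descent: ρ → (10,10,-6)  [lands on river]
river: ρ → (-6,14,6)
river: ρ → (6,10,-10)
river: ρ → (-10,10,6)
river: ρ → (6,14,-6)
river: ρ → (-6,10,10)
ρ-cycle length = 6 (tail of 1 descent step not counted)

6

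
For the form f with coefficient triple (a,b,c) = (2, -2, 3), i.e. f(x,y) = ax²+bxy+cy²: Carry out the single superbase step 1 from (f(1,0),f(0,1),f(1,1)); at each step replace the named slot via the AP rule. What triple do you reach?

start (2,3,3) = (f(1,0),f(0,1),f(1,1))
replace slot 1: 2·(3+3) − 2 = 10 → (10,3,3)

10,3,3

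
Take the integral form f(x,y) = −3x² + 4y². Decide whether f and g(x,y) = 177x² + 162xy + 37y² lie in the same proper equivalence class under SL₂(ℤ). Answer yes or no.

D₁ = 48, D₂ = 48
river cycle of f (length 2): (-3, 6, 1), (1, 6, -3)
river cycle of g (length 2): (1, 6, -3), (-3, 6, 1)
cycles coincide ⇒ equivalent

yes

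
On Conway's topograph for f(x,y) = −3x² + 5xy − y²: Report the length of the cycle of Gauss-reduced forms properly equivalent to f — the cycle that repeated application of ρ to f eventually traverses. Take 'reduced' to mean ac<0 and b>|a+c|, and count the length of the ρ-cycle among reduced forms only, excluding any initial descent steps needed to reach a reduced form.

D = 13, ⌊√D⌋ = 3
descent: ρ → (-1,3,1)  [lands on river]
river: ρ → (1,3,-1)
ρ-cycle length = 2 (tail of 1 descent step not counted)

2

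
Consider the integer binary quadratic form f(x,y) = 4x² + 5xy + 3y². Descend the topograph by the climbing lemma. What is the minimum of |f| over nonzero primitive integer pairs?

translate: b→-3 (≡5 mod 8), so (4,5,3)→(4,-3,2)
flip: (4,-3,2)→(2,3,4)
translate: b→-1 (≡3 mod 4), so (2,3,4)→(2,-1,3)
reduced (well bottom): (2,-1,3) with a≤c, −a<b≤a
well minimum = a = 2

2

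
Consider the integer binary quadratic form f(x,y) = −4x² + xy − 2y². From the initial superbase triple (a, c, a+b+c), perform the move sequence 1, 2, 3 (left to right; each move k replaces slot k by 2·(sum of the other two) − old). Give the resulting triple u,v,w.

start (-4,-2,-5) = (f(1,0),f(0,1),f(1,1))
replace slot 1: 2·((-2)+(-5)) − (-4) = -10 → (-10,-2,-5)
replace slot 2: 2·((-10)+(-5)) − (-2) = -28 → (-10,-28,-5)
replace slot 3: 2·((-10)+(-28)) − (-5) = -71 → (-10,-28,-71)

-10,-28,-71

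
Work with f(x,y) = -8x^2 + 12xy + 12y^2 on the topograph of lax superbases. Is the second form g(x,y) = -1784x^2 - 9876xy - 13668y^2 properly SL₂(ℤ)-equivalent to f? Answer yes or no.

D₁ = 528, D₂ = 528
river cycle of f (length 4): (12, 12, -8), (-8, 20, 4), (4, 20, -8), (-8, 12, 12)
river cycle of g (length 4): (-8, 12, 12), (12, 12, -8), (-8, 20, 4), (4, 20, -8)
cycles coincide ⇒ equivalent

yes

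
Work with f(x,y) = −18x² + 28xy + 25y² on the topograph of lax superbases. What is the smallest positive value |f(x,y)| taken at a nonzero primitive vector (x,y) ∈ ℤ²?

river: ρ → (25,22,-21)
river: ρ → (-21,20,26)
river: ρ → (26,32,-15)
river: ρ → (-15,28,30)
river: ρ → (30,32,-13)
river: ρ → (-13,46,9)
river: ρ → (9,44,-18)
river: ρ → (-18,28,25)
closes: descent 0, river 8
min |a| on river = 9

9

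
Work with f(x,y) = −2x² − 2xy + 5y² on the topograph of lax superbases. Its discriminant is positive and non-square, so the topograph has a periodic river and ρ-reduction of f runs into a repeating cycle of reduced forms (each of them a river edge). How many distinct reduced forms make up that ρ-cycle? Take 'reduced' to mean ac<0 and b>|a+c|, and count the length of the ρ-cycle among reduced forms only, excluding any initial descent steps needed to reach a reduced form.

D = 44, ⌊√D⌋ = 6
descent: ρ → (5,2,-2)
descent: ρ → (-2,6,1)  [lands on river]
river: ρ → (1,6,-2)
ρ-cycle length = 2 (tail of 2 descent steps not counted)

2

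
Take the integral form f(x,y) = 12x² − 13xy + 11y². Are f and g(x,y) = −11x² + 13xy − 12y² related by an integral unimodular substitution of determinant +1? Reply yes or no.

D₁ = -359, D₂ = -359
f: translate: b→11 (≡-13 mod 24), so (12,-13,11)→(12,11,10)
f: flip: (12,11,10)→(10,-11,12)
f: translate: b→9 (≡-11 mod 20), so (10,-11,12)→(10,9,11)
f: reduced (well bottom): (10,9,11) with a≤c, −a<b≤a
g is negative-definite; reduce −g:
−g: translate: b→9 (≡-13 mod 22), so (11,-13,12)→(11,9,10)
−g: flip: (11,9,10)→(10,-9,11)
−g: reduced (well bottom): (10,-9,11) with a≤c, −a<b≤a
flip sign back: reduced form of g is (-10,9,-11)
reduced forms (10, 9, 11) vs (-10, 9, -11) ⇒ inequivalent

no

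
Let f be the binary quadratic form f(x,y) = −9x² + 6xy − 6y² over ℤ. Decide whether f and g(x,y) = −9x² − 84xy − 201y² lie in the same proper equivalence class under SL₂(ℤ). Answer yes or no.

D₁ = -180, D₂ = -180
f is negative-definite; reduce −f:
−f: flip: (9,-6,6)→(6,6,9)
−f: reduced (well bottom): (6,6,9) with a≤c, −a<b≤a
flip sign back: reduced form of f is (-6,-6,-9)
g is negative-definite; reduce −g:
−g: translate: b→-6 (≡84 mod 18), so (9,84,201)→(9,-6,6)
−g: flip: (9,-6,6)→(6,6,9)
−g: reduced (well bottom): (6,6,9) with a≤c, −a<b≤a
flip sign back: reduced form of g is (-6,-6,-9)
reduced forms (-6, -6, -9) vs (-6, -6, -9) ⇒ equivalent

yes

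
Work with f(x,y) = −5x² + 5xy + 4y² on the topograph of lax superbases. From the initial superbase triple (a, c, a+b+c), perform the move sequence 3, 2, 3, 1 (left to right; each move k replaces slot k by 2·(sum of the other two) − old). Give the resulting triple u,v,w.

start (-5,4,4) = (f(1,0),f(0,1),f(1,1))
replace slot 3: 2·((-5)+4) − 4 = -6 → (-5,4,-6)
replace slot 2: 2·((-5)+(-6)) − 4 = -26 → (-5,-26,-6)
replace slot 3: 2·((-5)+(-26)) − (-6) = -56 → (-5,-26,-56)
replace slot 1: 2·((-26)+(-56)) − (-5) = -159 → (-159,-26,-56)

-159,-26,-56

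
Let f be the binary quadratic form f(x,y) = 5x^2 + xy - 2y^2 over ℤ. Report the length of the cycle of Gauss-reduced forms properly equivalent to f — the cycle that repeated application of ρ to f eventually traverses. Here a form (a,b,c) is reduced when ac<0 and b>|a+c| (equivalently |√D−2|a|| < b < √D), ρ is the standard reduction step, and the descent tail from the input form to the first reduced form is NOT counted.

D = 41, ⌊√D⌋ = 6
descent: ρ → (-2,3,4)  [lands on river]
river: ρ → (4,5,-1)
river: ρ → (-1,5,4)
river: ρ → (4,3,-2)
river: ρ → (-2,5,2)
river: ρ → (2,3,-4)
river: ρ → (-4,5,1)
river: ρ → (1,5,-4)
river: ρ → (-4,3,2)
river: ρ → (2,5,-2)
ρ-cycle length = 10 (tail of 1 descent step not counted)

10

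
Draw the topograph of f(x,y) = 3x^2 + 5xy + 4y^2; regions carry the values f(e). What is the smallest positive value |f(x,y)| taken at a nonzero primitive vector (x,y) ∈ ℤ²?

translate: b→-1 (≡5 mod 6), so (3,5,4)→(3,-1,2)
flip: (3,-1,2)→(2,1,3)
reduced (well bottom): (2,1,3) with a≤c, −a<b≤a
well minimum = a = 2

2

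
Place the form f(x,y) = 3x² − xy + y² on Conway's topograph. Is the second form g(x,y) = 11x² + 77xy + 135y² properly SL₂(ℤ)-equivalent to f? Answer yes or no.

D₁ = -11, D₂ = -11
f: flip: (3,-1,1)→(1,1,3)
f: reduced (well bottom): (1,1,3) with a≤c, −a<b≤a
g: translate: b→11 (≡77 mod 22), so (11,77,135)→(11,11,3)
g: flip: (11,11,3)→(3,-11,11)
g: translate: b→1 (≡-11 mod 6), so (3,-11,11)→(3,1,1)
g: flip: (3,1,1)→(1,-1,3)
g: translate: b→1 (≡-1 mod 2), so (1,-1,3)→(1,1,3)
g: reduced (well bottom): (1,1,3) with a≤c, −a<b≤a
reduced forms (1, 1, 3) vs (1, 1, 3) ⇒ equivalent

yes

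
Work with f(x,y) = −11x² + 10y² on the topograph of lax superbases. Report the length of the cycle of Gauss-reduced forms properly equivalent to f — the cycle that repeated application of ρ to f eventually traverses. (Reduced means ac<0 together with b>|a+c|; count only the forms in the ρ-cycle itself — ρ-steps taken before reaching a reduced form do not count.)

D = 440, ⌊√D⌋ = 20
descent: ρ → (10,20,-1)  [lands on river]
river: ρ → (-1,20,10)
ρ-cycle length = 2 (tail of 1 descent step not counted)

2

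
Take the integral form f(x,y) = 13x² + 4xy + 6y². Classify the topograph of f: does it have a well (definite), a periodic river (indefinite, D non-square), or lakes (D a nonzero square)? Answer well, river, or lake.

D = b²−4ac = 4² − 4·13·6 = -296
D < 0 ⇒ definite ⇒ every region one sign ⇒ single well

well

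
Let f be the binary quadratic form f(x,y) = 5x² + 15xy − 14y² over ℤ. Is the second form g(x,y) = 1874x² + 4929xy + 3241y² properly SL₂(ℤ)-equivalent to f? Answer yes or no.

D₁ = 505, D₂ = 505
river cycle of f (length 8): (-14, 13, 6), (6, 11, -16), (-16, 21, 1), (1, 21, -16), (-16, 11, 6), (6, 13, -14), (-14, 15, 5), (5, 15, -14)
river cycle of g (length 8): (5, 15, -14), (-14, 13, 6), (6, 11, -16), (-16, 21, 1), (1, 21, -16), (-16, 11, 6), (6, 13, -14), (-14, 15, 5)
cycles coincide ⇒ equivalent

yes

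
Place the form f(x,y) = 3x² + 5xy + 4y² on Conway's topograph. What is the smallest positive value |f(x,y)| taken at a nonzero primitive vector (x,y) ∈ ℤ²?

translate: b→-1 (≡5 mod 6), so (3,5,4)→(3,-1,2)
flip: (3,-1,2)→(2,1,3)
reduced (well bottom): (2,1,3) with a≤c, −a<b≤a
well minimum = a = 2

2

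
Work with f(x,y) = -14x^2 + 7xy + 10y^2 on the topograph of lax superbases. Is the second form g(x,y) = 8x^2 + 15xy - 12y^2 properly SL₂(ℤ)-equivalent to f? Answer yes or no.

D₁ = 609, D₂ = 609
river cycle of f (length 16): (10, 13, -11), (-11, 9, 12), (12, 15, -8), (-8, 17, 10), (10, 23, -2), (-2, 21, 21), (21, 21, -2), (-2, 23, 10), (10, 17, -8), (-8, 15, 12), … (6 more)
river cycle of g (length 16): (-12, 9, 11), (11, 13, -10), (-10, 7, 14), (14, 21, -3), (-3, 21, 14), (14, 7, -10), (-10, 13, 11), (11, 9, -12), (-12, 15, 8), (8, 17, -10), … (6 more)
cycles differ ⇒ inequivalent

no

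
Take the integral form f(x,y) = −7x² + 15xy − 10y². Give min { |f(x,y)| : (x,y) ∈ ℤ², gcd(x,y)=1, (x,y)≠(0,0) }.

translate: b→-1 (≡-15 mod 14), so (7,-15,10)→(7,-1,2)
flip: (7,-1,2)→(2,1,7)
reduced (well bottom): (2,1,7) with a≤c, −a<b≤a
well minimum |f| = |-2| = 2 (negative-definite)

2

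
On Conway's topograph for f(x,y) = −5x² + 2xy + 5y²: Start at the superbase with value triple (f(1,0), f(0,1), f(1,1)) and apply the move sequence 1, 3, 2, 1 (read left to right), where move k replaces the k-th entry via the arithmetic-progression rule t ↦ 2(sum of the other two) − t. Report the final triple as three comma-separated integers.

start (-5,5,2) = (f(1,0),f(0,1),f(1,1))
replace slot 1: 2·(5+2) − (-5) = 19 → (19,5,2)
replace slot 3: 2·(19+5) − 2 = 46 → (19,5,46)
replace slot 2: 2·(19+46) − 5 = 125 → (19,125,46)
replace slot 1: 2·(125+46) − 19 = 323 → (323,125,46)

323,125,46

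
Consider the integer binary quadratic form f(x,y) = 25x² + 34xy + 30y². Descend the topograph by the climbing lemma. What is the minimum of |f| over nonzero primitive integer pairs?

translate: b→-16 (≡34 mod 50), so (25,34,30)→(25,-16,21)
flip: (25,-16,21)→(21,16,25)
reduced (well bottom): (21,16,25) with a≤c, −a<b≤a
well minimum = a = 21

21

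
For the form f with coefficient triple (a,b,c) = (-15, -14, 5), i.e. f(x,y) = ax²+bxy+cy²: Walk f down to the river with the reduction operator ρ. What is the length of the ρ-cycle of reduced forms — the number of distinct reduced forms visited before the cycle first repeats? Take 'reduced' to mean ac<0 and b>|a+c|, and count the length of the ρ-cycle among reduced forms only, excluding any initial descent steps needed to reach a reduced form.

D = 496, ⌊√D⌋ = 22
descent: ρ → (5,14,-15)  [lands on river]
river: ρ → (-15,16,4)
river: ρ → (4,16,-15)
river: ρ → (-15,14,5)
river: ρ → (5,16,-12)
river: ρ → (-12,8,9)
river: ρ → (9,10,-11)
river: ρ → (-11,12,8)
river: ρ → (8,20,-3)
river: ρ → (-3,22,1)
river: ρ → (1,22,-3)
river: ρ → (-3,20,8)
river: ρ → (8,12,-11)
river: ρ → (-11,10,9)
river: ρ → (9,8,-12)
river: ρ → (-12,16,5)
ρ-cycle length = 16 (tail of 1 descent step not counted)

16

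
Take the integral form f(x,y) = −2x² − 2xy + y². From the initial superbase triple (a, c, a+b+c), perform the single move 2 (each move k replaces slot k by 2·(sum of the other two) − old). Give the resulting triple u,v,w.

start (-2,1,-3) = (f(1,0),f(0,1),f(1,1))
replace slot 2: 2·((-2)+(-3)) − 1 = -11 → (-2,-11,-3)

-2,-11,-3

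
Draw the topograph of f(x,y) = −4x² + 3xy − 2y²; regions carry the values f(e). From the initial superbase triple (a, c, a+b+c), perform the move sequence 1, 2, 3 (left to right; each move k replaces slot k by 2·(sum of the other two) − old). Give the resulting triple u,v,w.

start (-4,-2,-3) = (f(1,0),f(0,1),f(1,1))
replace slot 1: 2·((-2)+(-3)) − (-4) = -6 → (-6,-2,-3)
replace slot 2: 2·((-6)+(-3)) − (-2) = -16 → (-6,-16,-3)
replace slot 3: 2·((-6)+(-16)) − (-3) = -41 → (-6,-16,-41)

-6,-16,-41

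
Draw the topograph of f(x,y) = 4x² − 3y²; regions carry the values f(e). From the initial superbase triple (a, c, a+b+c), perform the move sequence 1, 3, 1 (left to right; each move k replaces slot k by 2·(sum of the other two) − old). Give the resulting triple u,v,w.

start (4,-3,1) = (f(1,0),f(0,1),f(1,1))
replace slot 1: 2·((-3)+1) − 4 = -8 → (-8,-3,1)
replace slot 3: 2·((-8)+(-3)) − 1 = -23 → (-8,-3,-23)
replace slot 1: 2·((-3)+(-23)) − (-8) = -44 → (-44,-3,-23)

-44,-3,-23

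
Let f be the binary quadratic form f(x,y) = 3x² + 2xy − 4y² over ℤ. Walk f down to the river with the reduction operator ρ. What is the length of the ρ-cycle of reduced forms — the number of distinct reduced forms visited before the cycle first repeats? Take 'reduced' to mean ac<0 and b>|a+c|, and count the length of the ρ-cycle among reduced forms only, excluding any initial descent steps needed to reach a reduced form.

D = 52, ⌊√D⌋ = 7
river: ρ → (-4,6,1)
river: ρ → (1,6,-4)
river: ρ → (-4,2,3)
river: ρ → (3,4,-3)
river: ρ → (-3,2,4)
river: ρ → (4,6,-1)
river: ρ → (-1,6,4)
river: ρ → (4,2,-3)
river: ρ → (-3,4,3)
river: ρ → (3,2,-4)
ρ-cycle length = 10 (tail of 0 descent steps not counted)

10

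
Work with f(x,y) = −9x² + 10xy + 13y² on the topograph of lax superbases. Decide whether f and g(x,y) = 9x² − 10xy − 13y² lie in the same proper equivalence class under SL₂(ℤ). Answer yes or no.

D₁ = 568, D₂ = 568
river cycle of f (length 6): (13, 16, -6), (-6, 20, 7), (7, 22, -3), (-3, 20, 14), (14, 8, -9), (-9, 10, 13)
river cycle of g (length 6): (-13, 10, 9), (9, 8, -14), (-14, 20, 3), (3, 22, -7), (-7, 20, 6), (6, 16, -13)
cycles differ ⇒ inequivalent

no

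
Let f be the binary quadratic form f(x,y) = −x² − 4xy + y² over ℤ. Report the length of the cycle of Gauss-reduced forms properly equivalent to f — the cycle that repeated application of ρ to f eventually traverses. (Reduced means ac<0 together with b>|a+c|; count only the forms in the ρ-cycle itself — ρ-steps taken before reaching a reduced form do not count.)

D = 20, ⌊√D⌋ = 4
descent: ρ → (1,4,-1)  [lands on river]
river: ρ → (-1,4,1)
ρ-cycle length = 2 (tail of 1 descent step not counted)

2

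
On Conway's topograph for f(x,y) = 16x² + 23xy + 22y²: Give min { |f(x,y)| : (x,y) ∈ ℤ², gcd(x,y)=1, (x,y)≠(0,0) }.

translate: b→-9 (≡23 mod 32), so (16,23,22)→(16,-9,15)
flip: (16,-9,15)→(15,9,16)
reduced (well bottom): (15,9,16) with a≤c, −a<b≤a
well minimum = a = 15

15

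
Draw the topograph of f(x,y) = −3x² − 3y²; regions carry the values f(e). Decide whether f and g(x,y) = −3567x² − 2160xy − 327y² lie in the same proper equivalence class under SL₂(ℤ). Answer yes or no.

D₁ = -36, D₂ = -36
f is negative-definite; reduce −f:
−f: reduced (well bottom): (3,0,3) with a≤c, −a<b≤a
flip sign back: reduced form of f is (-3,0,-3)
g is negative-definite; reduce −g:
−g: flip: (3567,2160,327)→(327,-2160,3567)
−g: translate: b→-198 (≡-2160 mod 654), so (327,-2160,3567)→(327,-198,30)
−g: flip: (327,-198,30)→(30,198,327)
−g: translate: b→18 (≡198 mod 60), so (30,198,327)→(30,18,3)
−g: flip: (30,18,3)→(3,-18,30)
−g: translate: b→0 (≡-18 mod 6), so (3,-18,30)→(3,0,3)
−g: reduced (well bottom): (3,0,3) with a≤c, −a<b≤a
flip sign back: reduced form of g is (-3,0,-3)
reduced forms (-3, 0, -3) vs (-3, 0, -3) ⇒ equivalent

yes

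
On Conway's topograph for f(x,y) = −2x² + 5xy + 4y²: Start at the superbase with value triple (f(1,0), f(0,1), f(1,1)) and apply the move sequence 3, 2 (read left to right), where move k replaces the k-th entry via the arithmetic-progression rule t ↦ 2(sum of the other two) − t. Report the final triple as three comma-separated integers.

start (-2,4,7) = (f(1,0),f(0,1),f(1,1))
replace slot 3: 2·((-2)+4) − 7 = -3 → (-2,4,-3)
replace slot 2: 2·((-2)+(-3)) − 4 = -14 → (-2,-14,-3)

-2,-14,-3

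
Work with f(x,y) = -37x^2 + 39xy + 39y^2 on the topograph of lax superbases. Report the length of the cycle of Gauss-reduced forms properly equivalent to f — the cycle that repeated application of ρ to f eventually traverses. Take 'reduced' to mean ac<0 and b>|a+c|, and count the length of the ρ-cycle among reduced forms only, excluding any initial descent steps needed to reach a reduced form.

D = 7293, ⌊√D⌋ = 85
river: ρ → (39,39,-37)
river: ρ → (-37,35,41)
river: ρ → (41,47,-31)
river: ρ → (-31,77,11)
river: ρ → (11,77,-31)
river: ρ → (-31,47,41)
river: ρ → (41,35,-37)
river: ρ → (-37,39,39)
ρ-cycle length = 8 (tail of 0 descent steps not counted)

8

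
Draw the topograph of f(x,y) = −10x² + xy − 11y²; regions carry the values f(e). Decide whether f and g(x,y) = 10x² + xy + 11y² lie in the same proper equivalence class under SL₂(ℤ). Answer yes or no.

D₁ = -439, D₂ = -439
f is negative-definite; reduce −f:
−f: reduced (well bottom): (10,-1,11) with a≤c, −a<b≤a
flip sign back: reduced form of f is (-10,1,-11)
g: reduced (well bottom): (10,1,11) with a≤c, −a<b≤a
reduced forms (-10, 1, -11) vs (10, 1, 11) ⇒ inequivalent

no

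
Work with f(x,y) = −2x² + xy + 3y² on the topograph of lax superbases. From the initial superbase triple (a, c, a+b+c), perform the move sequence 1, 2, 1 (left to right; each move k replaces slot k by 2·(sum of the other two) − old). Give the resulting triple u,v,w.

start (-2,3,2) = (f(1,0),f(0,1),f(1,1))
replace slot 1: 2·(3+2) − (-2) = 12 → (12,3,2)
replace slot 2: 2·(12+2) − 3 = 25 → (12,25,2)
replace slot 1: 2·(25+2) − 12 = 42 → (42,25,2)

42,25,2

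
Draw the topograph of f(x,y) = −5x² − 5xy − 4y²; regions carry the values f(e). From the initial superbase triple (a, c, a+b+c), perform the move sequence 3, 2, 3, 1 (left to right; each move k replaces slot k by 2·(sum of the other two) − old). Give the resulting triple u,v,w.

start (-5,-4,-14) = (f(1,0),f(0,1),f(1,1))
replace slot 3: 2·((-5)+(-4)) − (-14) = -4 → (-5,-4,-4)
replace slot 2: 2·((-5)+(-4)) − (-4) = -14 → (-5,-14,-4)
replace slot 3: 2·((-5)+(-14)) − (-4) = -34 → (-5,-14,-34)
replace slot 1: 2·((-14)+(-34)) − (-5) = -91 → (-91,-14,-34)

-91,-14,-34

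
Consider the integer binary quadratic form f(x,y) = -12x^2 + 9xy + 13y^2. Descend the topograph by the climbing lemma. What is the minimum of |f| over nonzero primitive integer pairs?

river: ρ → (13,17,-8)
river: ρ → (-8,15,15)
river: ρ → (15,15,-8)
river: ρ → (-8,17,13)
river: ρ → (13,9,-12)
river: ρ → (-12,15,10)
river: ρ → (10,25,-2)
river: ρ → (-2,23,22)
river: ρ → (22,21,-3)
river: ρ → (-3,21,22)
river: ρ → (22,23,-2)
river: ρ → (-2,25,10)
river: ρ → (10,15,-12)
river: ρ → (-12,9,13)
closes: descent 0, river 14
min |a| on river = 2

2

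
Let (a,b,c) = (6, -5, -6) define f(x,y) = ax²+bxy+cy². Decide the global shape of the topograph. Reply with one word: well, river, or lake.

D = b²−4ac = (-5)² − 4·6·(-6) = 169
D = 13² is a perfect square ⇒ form factors over ℤ ⇒ lakes

lake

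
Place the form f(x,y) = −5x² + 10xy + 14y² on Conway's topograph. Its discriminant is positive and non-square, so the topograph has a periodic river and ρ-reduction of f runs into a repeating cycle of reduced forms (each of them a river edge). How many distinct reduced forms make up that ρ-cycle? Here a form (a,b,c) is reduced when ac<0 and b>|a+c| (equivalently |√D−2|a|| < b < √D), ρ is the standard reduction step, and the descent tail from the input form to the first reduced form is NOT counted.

D = 380, ⌊√D⌋ = 19
river: ρ → (14,18,-1)
river: ρ → (-1,18,14)
river: ρ → (14,10,-5)
river: ρ → (-5,10,14)
ρ-cycle length = 4 (tail of 0 descent steps not counted)

4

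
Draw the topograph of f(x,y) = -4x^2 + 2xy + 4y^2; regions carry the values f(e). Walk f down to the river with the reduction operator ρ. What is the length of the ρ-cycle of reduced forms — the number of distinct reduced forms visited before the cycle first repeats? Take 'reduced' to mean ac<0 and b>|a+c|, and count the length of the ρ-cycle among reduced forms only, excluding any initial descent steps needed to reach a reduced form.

D = 68, ⌊√D⌋ = 8
river: ρ → (4,6,-2)
river: ρ → (-2,6,4)
river: ρ → (4,2,-4)
river: ρ → (-4,6,2)
river: ρ → (2,6,-4)
river: ρ → (-4,2,4)
ρ-cycle length = 6 (tail of 0 descent steps not counted)

6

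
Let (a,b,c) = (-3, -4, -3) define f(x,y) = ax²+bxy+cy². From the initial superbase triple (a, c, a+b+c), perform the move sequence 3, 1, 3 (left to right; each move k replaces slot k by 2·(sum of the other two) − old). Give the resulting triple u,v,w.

start (-3,-3,-10) = (f(1,0),f(0,1),f(1,1))
replace slot 3: 2·((-3)+(-3)) − (-10) = -2 → (-3,-3,-2)
replace slot 1: 2·((-3)+(-2)) − (-3) = -7 → (-7,-3,-2)
replace slot 3: 2·((-7)+(-3)) − (-2) = -18 → (-7,-3,-18)

-7,-3,-18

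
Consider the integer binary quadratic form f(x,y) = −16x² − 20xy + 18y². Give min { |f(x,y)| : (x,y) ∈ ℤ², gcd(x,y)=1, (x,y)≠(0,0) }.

descent: ρ → (18,20,-16)  [lands on river]
river: ρ → (-16,12,22)
river: ρ → (22,32,-6)
river: ρ → (-6,28,32)
river: ρ → (32,36,-2)
river: ρ → (-2,36,32)
river: ρ → (32,28,-6)
river: ρ → (-6,32,22)
river: ρ → (22,12,-16)
river: ρ → (-16,20,18)
river: ρ → (18,16,-18)
river: ρ → (-18,20,16)
river: ρ → (16,12,-22)
river: ρ → (-22,32,6)
river: ρ → (6,28,-32)
river: ρ → (-32,36,2)
river: ρ → (2,36,-32)
river: ρ → (-32,28,6)
river: ρ → (6,32,-22)
river: ρ → (-22,12,16)
river: ρ → (16,20,-18)
river: ρ → (-18,16,18)
closes: descent 1, river 22
min |a| on river = 2

2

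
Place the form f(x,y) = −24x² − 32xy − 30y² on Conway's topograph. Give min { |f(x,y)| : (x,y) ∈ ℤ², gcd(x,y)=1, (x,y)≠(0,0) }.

translate: b→-16 (≡32 mod 48), so (24,32,30)→(24,-16,22)
flip: (24,-16,22)→(22,16,24)
reduced (well bottom): (22,16,24) with a≤c, −a<b≤a
well minimum |f| = |-22| = 22 (negative-definite)

22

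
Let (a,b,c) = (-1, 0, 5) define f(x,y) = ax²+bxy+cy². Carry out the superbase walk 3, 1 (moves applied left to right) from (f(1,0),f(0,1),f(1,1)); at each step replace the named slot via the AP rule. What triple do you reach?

start (-1,5,4) = (f(1,0),f(0,1),f(1,1))
replace slot 3: 2·((-1)+5) − 4 = 4 → (-1,5,4)
replace slot 1: 2·(5+4) − (-1) = 19 → (19,5,4)

19,5,4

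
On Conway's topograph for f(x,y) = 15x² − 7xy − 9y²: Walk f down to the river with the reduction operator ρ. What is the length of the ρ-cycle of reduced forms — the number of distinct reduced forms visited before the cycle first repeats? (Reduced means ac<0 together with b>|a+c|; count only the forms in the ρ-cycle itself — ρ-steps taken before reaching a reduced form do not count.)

D = 589, ⌊√D⌋ = 24
descent: ρ → (-9,7,15)  [lands on river]
river: ρ → (15,23,-1)
river: ρ → (-1,23,15)
river: ρ → (15,7,-9)
river: ρ → (-9,11,13)
river: ρ → (13,15,-7)
river: ρ → (-7,13,15)
river: ρ → (15,17,-5)
river: ρ → (-5,23,3)
river: ρ → (3,19,-19)
river: ρ → (-19,19,3)
river: ρ → (3,23,-5)
river: ρ → (-5,17,15)
river: ρ → (15,13,-7)
river: ρ → (-7,15,13)
river: ρ → (13,11,-9)
ρ-cycle length = 16 (tail of 1 descent step not counted)

16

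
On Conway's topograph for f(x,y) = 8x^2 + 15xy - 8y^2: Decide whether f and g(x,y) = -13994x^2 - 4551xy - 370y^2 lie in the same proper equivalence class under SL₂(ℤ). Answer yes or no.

D₁ = 481, D₂ = 481
river cycle of f (length 26): (-8, 17, 6), (6, 19, -5), (-5, 21, 2), (2, 19, -15), (-15, 11, 6), (6, 13, -13), (-13, 13, 6), (6, 11, -15), (-15, 19, 2), (2, 21, -5), … (16 more)
river cycle of g (length 26): (-8, 17, 6), (6, 19, -5), (-5, 21, 2), (2, 19, -15), (-15, 11, 6), (6, 13, -13), (-13, 13, 6), (6, 11, -15), (-15, 19, 2), (2, 21, -5), … (16 more)
cycles coincide ⇒ equivalent

yes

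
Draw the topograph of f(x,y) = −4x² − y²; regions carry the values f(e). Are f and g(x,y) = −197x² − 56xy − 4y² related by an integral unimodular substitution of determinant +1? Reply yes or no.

D₁ = -16, D₂ = -16
f is negative-definite; reduce −f:
−f: flip: (4,0,1)→(1,0,4)
−f: reduced (well bottom): (1,0,4) with a≤c, −a<b≤a
flip sign back: reduced form of f is (-1,0,-4)
g is negative-definite; reduce −g:
−g: flip: (197,56,4)→(4,-56,197)
−g: translate: b→0 (≡-56 mod 8), so (4,-56,197)→(4,0,1)
−g: flip: (4,0,1)→(1,0,4)
−g: reduced (well bottom): (1,0,4) with a≤c, −a<b≤a
flip sign back: reduced form of g is (-1,0,-4)
reduced forms (-1, 0, -4) vs (-1, 0, -4) ⇒ equivalent

yes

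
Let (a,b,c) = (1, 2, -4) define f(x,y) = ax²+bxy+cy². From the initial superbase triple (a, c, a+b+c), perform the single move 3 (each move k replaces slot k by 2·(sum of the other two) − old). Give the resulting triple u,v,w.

start (1,-4,-1) = (f(1,0),f(0,1),f(1,1))
replace slot 3: 2·(1+(-4)) − (-1) = -5 → (1,-4,-5)

1,-4,-5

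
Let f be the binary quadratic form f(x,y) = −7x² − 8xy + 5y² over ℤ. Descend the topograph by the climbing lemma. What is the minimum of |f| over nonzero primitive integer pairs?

descent: ρ → (5,8,-7)  [lands on river]
river: ρ → (-7,6,6)
river: ρ → (6,6,-7)
river: ρ → (-7,8,5)
river: ρ → (5,12,-3)
river: ρ → (-3,12,5)
closes: descent 1, river 6
min |a| on river = 3

3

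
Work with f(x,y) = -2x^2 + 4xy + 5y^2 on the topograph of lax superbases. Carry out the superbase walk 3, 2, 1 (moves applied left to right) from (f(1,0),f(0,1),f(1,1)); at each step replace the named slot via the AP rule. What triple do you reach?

start (-2,5,7) = (f(1,0),f(0,1),f(1,1))
replace slot 3: 2·((-2)+5) − 7 = -1 → (-2,5,-1)
replace slot 2: 2·((-2)+(-1)) − 5 = -11 → (-2,-11,-1)
replace slot 1: 2·((-11)+(-1)) − (-2) = -22 → (-22,-11,-1)

-22,-11,-1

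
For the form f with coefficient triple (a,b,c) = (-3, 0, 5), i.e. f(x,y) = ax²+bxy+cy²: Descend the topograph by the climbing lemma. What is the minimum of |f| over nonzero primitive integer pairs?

descent: ρ → (5,0,-3)
descent: ρ → (-3,6,2)  [lands on river]
river: ρ → (2,6,-3)
closes: descent 2, river 2
min |a| on river = 2

2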